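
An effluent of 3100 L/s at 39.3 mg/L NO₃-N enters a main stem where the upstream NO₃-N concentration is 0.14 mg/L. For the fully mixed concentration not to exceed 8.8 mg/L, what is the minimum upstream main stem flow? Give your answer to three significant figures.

10900 L/s

Set C_mix = 8.8: (Q·0.1400 + 3100·39.30) / (Q + 3100) = 8.8
→ Q = 3100·(39.30 − 8.8)/(8.8 − 0.1400) = 10920 L/s.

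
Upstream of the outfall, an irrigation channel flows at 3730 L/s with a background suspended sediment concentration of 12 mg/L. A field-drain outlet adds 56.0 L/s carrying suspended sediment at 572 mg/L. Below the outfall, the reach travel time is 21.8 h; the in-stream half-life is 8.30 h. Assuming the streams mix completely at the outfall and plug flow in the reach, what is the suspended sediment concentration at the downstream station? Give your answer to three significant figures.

3.28 mg/L

After mixing, C = (3730·12.00 + 56.00·572.0) / 3786 = 76790/3786 = 20.28 mg/L.
Half-life 8.30 h → k = ln 2 / 8.30 = 0.08351 h⁻¹ = 2.004 d⁻¹.
After decay, C = 20.28 × e^(−kt) = 20.28 × 0.1619 = 3.285 mg/L.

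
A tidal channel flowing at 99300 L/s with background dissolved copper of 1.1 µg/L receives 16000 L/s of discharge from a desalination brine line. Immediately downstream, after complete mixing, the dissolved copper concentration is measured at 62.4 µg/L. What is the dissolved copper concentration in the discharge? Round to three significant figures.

Mass balance: 99300·1.100 + 16000·Cₑ = 115300·62.40
→ Cₑ = (115300·62.40 − 99300·1.100) / 16000 = 442.8 µg/L.

443 µg/L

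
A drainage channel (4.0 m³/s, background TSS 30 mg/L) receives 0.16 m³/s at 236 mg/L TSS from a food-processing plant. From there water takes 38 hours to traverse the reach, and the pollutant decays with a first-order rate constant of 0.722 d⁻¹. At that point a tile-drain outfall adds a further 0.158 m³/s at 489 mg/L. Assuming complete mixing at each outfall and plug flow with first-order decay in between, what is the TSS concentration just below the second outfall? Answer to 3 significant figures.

Mass balance: C = (4.000·30.00 + 0.1600·236.0) / 4.160 = 157.8/4.160 = 37.92 mg/L; combined flow 4.160 m³/s.
Applying C = C₀e^(−kt): 37.92 × 0.3188 = 12.09 mg/L.
Second outfall: C = (4.160·12.09 + 0.1580·489.0)/4.318 = 29.54 mg/L.

29.5 mg/L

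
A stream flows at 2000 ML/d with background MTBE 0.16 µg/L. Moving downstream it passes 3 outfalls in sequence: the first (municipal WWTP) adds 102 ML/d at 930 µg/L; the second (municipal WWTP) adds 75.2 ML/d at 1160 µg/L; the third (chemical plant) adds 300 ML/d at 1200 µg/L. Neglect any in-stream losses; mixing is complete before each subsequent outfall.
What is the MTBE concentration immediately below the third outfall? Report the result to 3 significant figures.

Below outfall 1: Q → 2102 ML/d, C = (2000·0.1600 + 102.0·930.0)/2102 = 45.28 µg/L.
Below outfall 2: Q → 2177 ML/d, C = (2102·45.28 + 75.20·1160)/2177 = 83.78 µg/L.
Below outfall 3: Q → 2477 ML/d, C = (2177·83.78 + 300.0·1200)/2477 = 219.0 µg/L.

219 µg/L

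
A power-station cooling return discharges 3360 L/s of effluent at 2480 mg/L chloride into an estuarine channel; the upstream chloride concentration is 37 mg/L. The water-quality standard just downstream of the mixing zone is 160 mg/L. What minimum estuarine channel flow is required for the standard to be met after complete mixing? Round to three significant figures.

Set C_mix = 160: (Q·37.00 + 3360·2480) / (Q + 3360) = 160
→ Q = 3360·(2480 − 160)/(160 − 37.00) = 63380 L/s.

63400 L/s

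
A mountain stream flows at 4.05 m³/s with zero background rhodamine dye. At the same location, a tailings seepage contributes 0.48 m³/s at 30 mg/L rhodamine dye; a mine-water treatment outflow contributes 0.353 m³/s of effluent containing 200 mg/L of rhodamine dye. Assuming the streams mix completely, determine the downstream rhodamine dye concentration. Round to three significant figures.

17.4 mg/L

Mass balance: C = (4.050·0 + 0.4800·30.00 + 0.3530·200.0) / 4.883 = 85.00/4.883 = 17.41 mg/L.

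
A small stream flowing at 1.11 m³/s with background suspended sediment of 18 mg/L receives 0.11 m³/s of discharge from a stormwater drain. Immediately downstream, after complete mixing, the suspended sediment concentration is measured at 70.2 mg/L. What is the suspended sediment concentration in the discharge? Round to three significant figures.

597 mg/L

Mass balance: 1.110·18.00 + 0.1100·Cₑ = 1.220·70.20
→ Cₑ = (1.220·70.20 − 1.110·18.00) / 0.1100 = 596.9 mg/L.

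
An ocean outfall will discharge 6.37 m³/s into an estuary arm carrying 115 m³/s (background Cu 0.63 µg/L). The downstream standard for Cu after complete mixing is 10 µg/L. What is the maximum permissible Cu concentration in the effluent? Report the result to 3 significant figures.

179 µg/L

At the limit, (Qr·Cr + Qe·Cₑ)/(Qr + Qe) = 10:
Cₑ = (121.4·10 − 115.0·0.6300) / 6.370 = 179.2 µg/L.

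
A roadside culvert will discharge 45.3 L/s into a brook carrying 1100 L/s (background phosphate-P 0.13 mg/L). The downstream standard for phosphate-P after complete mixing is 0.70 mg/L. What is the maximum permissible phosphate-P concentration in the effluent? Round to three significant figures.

At the limit, (Qr·Cr + Qe·Cₑ)/(Qr + Qe) = 0.70:
Cₑ = (1145·0.70 − 1100·0.1300) / 45.30 = 14.54 mg/L.

14.5 mg/L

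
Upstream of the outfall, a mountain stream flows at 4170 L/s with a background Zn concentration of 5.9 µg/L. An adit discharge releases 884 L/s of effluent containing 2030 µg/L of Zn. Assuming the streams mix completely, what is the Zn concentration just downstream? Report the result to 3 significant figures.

360 µg/L

Conservation of mass: C = (4170·5.900 + 884.0·2030) / 5054 = 1819000/5054 = 359.9 µg/L.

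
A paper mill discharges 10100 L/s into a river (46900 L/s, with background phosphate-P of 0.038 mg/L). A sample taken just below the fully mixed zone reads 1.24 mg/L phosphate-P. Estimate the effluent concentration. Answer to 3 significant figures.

6.82 mg/L

Mass balance: 46900·0.03800 + 10100·Cₑ = 57000·1.240
→ Cₑ = (57000·1.240 − 46900·0.03800) / 10100 = 6.822 mg/L.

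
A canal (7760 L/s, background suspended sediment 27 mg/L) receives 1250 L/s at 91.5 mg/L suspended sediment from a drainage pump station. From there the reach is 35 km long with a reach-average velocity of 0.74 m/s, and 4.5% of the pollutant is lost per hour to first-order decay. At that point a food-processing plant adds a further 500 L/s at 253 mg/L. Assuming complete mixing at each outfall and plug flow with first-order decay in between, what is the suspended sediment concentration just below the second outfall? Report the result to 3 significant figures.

After mixing, C = (7760·27.00 + 1250·91.50) / 9010 = 323900/9010 = 35.95 mg/L; combined flow 9010 L/s.
Travel time t = 35·1000 / 0.74 = 47300 s = 13.14 h.
4.5%/h lost → k = −ln(1 − 0.045) = 0.04604 h⁻¹.
After decay, C = 35.95 × e^(−kt) = 35.95 × 0.5461 = 19.63 mg/L.
At the second outfall, C = (9010·19.63 + 500.0·253.0) / (9010 + 500.0) = 31.90 mg/L.

31.9 mg/L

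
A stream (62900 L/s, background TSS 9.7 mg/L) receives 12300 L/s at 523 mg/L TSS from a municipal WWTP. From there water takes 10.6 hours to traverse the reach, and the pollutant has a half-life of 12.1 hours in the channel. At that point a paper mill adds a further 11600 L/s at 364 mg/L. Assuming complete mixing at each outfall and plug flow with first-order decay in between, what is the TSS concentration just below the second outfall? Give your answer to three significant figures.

Mixed concentration C = ΣQC/ΣQ = (62900·9.700 + 12300·523.0) / 75200 = 7043000/75200 = 93.66 mg/L; combined flow 75200 L/s.
Half-life 12.1 h → k = ln 2 / 12.1 = 0.05728 h⁻¹ = 1.375 d⁻¹.
Applying C = C₀e^(−kt): 93.66 × 0.5449 = 51.03 mg/L.
At the second outfall, C = (75200·51.03 + 11600·364.0) / (75200 + 11600) = 92.86 mg/L.

92.9 mg/L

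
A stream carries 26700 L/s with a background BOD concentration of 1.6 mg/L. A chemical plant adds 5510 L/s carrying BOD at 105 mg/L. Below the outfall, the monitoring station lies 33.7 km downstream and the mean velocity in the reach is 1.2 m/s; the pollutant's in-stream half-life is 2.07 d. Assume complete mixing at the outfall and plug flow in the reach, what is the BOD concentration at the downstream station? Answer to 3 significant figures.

17.3 mg/L

Flow-weighted average: C = (26700·1.600 + 5510·105.0) / 32210 = 621300/32210 = 19.29 mg/L.
Travel time t = 33.7·1000 / 1.2 = 28080 s = 7.801 h.
Half-life 2.07 d → k = ln 2 / 2.07 = 0.3349 d⁻¹.
After decay, C = 19.29 × e^(−kt) = 19.29 × 0.8969 = 17.30 mg/L.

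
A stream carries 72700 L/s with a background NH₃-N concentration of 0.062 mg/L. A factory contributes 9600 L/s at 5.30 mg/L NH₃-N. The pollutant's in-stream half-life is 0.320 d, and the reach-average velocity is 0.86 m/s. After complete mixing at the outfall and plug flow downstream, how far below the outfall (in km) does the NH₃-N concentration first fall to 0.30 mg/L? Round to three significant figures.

Mass balance: C = (72700·0.06200 + 9600·5.300) / 82300 = 55390/82300 = 0.6730 mg/L.
Half-life 0.320 d → k = ln 2 / 0.320 = 2.166 d⁻¹.
Set 0.6730·exp(−k·t) = 0.30 → t = ln(0.6730/0.30)/k = 32230 s = 8.952 h.
Distance = v·t = 0.86·32230 = 27720 m = 27.72 km.

27.7 km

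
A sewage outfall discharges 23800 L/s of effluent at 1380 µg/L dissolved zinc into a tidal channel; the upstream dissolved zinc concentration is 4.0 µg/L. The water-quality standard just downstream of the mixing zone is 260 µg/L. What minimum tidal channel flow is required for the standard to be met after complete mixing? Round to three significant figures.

104000 L/s

Set C_mix = 260: (Q·4.000 + 23800·1380) / (Q + 23800) = 260
→ Q = 23800·(1380 − 260)/(260 − 4.000) = 104100 L/s.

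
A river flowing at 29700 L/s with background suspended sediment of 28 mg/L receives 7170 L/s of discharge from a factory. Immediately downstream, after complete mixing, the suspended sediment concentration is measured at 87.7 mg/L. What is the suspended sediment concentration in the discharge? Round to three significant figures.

Mass balance: 29700·28.00 + 7170·Cₑ = 36870·87.70
→ Cₑ = (36870·87.70 − 29700·28.00) / 7170 = 335.0 mg/L.

335 mg/L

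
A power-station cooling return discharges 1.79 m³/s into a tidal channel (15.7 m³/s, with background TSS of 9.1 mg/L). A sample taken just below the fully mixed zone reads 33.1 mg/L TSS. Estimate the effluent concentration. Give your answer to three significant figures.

244 mg/L

Mass balance: 15.70·9.100 + 1.790·Cₑ = 17.49·33.10
→ Cₑ = (17.49·33.10 − 15.70·9.100) / 1.790 = 243.6 mg/L.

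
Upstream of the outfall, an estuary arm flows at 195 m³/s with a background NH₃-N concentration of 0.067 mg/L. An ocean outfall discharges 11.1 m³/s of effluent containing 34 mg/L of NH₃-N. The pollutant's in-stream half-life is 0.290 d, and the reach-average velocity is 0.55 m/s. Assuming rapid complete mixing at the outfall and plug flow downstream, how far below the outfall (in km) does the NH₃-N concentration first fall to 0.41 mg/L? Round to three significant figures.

Mixed concentration C = ΣQC/ΣQ = (195.0·0.06700 + 11.10·34.00) / 206.1 = 390.5/206.1 = 1.895 mg/L.
Half-life 0.290 d → k = ln 2 / 0.290 = 2.390 d⁻¹.
Set 1.895·exp(−k·t) = 0.41 → t = ln(1.895/0.41)/k = 55330 s = 15.37 h.
Distance = v·t = 0.55·55330 = 30430 m = 30.43 km.

30.4 km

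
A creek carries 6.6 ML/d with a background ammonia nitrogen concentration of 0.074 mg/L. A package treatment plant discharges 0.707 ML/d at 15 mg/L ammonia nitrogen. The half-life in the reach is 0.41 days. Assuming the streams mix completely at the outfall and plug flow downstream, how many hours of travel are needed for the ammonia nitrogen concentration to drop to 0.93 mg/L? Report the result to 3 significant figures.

Flow-weighted average: C = (6.600·0.07400 + 0.7070·15.00) / 7.307 = 11.09/7.307 = 1.518 mg/L.
Half-life 0.41 d → k = ln 2 / 0.41 = 1.691 d⁻¹.
1.518·exp(−k·t) = 0.93 → t = ln(1.518/0.93)/k = 25050 s = 6.957 h.

6.96 h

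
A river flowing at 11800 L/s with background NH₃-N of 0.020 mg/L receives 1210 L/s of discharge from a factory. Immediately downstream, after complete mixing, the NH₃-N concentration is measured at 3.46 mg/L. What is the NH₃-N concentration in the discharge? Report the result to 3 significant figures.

Mass balance: 11800·0.02000 + 1210·Cₑ = 13010·3.460
→ Cₑ = (13010·3.460 − 11800·0.02000) / 1210 = 37.01 mg/L.

37.0 mg/L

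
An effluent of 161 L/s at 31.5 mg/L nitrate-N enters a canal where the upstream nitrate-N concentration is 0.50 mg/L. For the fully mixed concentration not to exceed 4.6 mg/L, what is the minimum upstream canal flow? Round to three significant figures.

1060 L/s

Set C_mix = 4.6: (Q·0.5000 + 161.0·31.50) / (Q + 161.0) = 4.6
→ Q = 161.0·(31.50 − 4.6)/(4.6 − 0.5000) = 1056 L/s.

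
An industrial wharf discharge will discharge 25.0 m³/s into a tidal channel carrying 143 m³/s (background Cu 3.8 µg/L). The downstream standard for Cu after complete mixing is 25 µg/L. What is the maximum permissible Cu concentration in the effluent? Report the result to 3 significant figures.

At the limit, (Qr·Cr + Qe·Cₑ)/(Qr + Qe) = 25:
Cₑ = (168.0·25 − 143.0·3.800) / 25.00 = 146.3 µg/L.

146 µg/L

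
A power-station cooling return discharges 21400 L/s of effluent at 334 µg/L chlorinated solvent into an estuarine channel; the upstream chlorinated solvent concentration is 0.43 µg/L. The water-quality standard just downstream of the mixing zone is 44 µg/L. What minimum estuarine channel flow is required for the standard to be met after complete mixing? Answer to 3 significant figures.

Set C_mix = 44: (Q·0.4300 + 21400·334.0) / (Q + 21400) = 44
→ Q = 21400·(334.0 − 44)/(44 − 0.4300) = 142400 L/s.

142000 L/s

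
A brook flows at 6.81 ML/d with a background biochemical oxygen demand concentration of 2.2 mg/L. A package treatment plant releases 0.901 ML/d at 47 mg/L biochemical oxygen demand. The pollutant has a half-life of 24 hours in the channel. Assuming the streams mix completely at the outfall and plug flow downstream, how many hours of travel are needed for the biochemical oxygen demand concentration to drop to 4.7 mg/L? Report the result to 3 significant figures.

Conservation of mass: C = (6.810·2.200 + 0.9010·47.00) / 7.711 = 57.33/7.711 = 7.435 mg/L.
Half-life 24 h → k = ln 2 / 24 = 0.02888 h⁻¹ = 0.6931 d⁻¹.
7.435·exp(−k·t) = 4.7 → t = ln(7.435/4.7)/k = 57160 s = 15.88 h.

15.9 h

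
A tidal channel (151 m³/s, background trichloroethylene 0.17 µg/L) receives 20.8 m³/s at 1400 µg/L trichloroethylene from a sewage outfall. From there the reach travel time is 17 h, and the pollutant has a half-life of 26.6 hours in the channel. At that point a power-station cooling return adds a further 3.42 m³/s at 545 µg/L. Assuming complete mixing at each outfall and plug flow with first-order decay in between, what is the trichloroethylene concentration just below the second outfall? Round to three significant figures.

Mass balance: C = (151.0·0.1700 + 20.80·1400) / 171.8 = 29150/171.8 = 169.6 µg/L; combined flow 171.8 m³/s.
Half-life 26.6 h → k = ln 2 / 26.6 = 0.02606 h⁻¹ = 0.6254 d⁻¹.
Applying C = C₀e^(−kt): 169.6 × 0.6421 = 108.9 µg/L.
At the second outfall, C = (171.8·108.9 + 3.420·545.0) / (171.8 + 3.420) = 117.4 µg/L.

117 µg/L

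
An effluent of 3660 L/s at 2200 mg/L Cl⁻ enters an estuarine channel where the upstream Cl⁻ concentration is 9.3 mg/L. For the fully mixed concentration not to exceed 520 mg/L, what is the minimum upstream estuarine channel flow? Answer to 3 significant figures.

12000 L/s

Set C_mix = 520: (Q·9.300 + 3660·2200) / (Q + 3660) = 520
→ Q = 3660·(2200 − 520)/(520 − 9.300) = 12040 L/s.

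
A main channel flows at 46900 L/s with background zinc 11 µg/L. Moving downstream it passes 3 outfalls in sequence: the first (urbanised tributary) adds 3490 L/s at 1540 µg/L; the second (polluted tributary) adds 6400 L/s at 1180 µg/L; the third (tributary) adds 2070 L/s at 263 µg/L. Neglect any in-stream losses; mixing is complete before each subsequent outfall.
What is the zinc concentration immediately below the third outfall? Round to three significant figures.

238 µg/L

Outfall 1: combined Q = 50390 L/s; C = (46900·11.00 + 3490·1540)/50390 = 116.9 µg/L.
Outfall 2: combined Q = 56790 L/s; C = (50390·116.9 + 6400·1180)/56790 = 236.7 µg/L.
Outfall 3: combined Q = 58860 L/s; C = (56790·236.7 + 2070·263.0)/58860 = 237.6 µg/L.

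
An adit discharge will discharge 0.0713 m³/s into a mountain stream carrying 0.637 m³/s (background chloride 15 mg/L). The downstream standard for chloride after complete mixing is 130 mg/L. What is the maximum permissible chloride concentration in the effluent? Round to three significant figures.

At the limit, (Qr·Cr + Qe·Cₑ)/(Qr + Qe) = 130:
Cₑ = (0.7083·130 − 0.6370·15.00) / 0.07130 = 1157 mg/L.

1160 mg/L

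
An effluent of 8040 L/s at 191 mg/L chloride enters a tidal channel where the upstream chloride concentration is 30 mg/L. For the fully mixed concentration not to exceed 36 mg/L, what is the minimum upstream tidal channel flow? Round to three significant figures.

Set C_mix = 36: (Q·30.00 + 8040·191.0) / (Q + 8040) = 36
→ Q = 8040·(191.0 − 36)/(36 − 30.00) = 207700 L/s.

208000 L/s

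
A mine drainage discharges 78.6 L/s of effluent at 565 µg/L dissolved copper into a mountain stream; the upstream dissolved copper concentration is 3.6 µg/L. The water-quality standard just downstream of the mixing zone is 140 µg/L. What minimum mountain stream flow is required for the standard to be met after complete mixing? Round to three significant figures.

245 L/s

Set C_mix = 140: (Q·3.600 + 78.60·565.0) / (Q + 78.60) = 140
→ Q = 78.60·(565.0 − 140)/(140 − 3.600) = 244.9 L/s.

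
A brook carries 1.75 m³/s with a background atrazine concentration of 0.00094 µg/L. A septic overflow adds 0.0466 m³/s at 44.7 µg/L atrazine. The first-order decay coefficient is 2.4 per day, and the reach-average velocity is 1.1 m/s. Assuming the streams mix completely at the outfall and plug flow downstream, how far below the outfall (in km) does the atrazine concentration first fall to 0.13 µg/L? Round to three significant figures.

86.7 km

Conservation of mass: C = (1.750·0.0009400 + 0.04660·44.70) / 1.797 = 2.085/1.797 = 1.160 µg/L.
Set 1.160·exp(−k·t) = 0.13 → t = ln(1.160/0.13)/k = 78800 s = 21.89 h.
Distance = v·t = 1.1·78800 = 86680 m = 86.68 km.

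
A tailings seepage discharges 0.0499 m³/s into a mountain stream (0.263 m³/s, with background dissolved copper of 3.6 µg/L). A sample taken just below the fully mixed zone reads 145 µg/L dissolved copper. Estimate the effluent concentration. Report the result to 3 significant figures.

890 µg/L

Mass balance: 0.2630·3.600 + 0.04990·Cₑ = 0.3129·145.0
→ Cₑ = (0.3129·145.0 − 0.2630·3.600) / 0.04990 = 890.3 µg/L.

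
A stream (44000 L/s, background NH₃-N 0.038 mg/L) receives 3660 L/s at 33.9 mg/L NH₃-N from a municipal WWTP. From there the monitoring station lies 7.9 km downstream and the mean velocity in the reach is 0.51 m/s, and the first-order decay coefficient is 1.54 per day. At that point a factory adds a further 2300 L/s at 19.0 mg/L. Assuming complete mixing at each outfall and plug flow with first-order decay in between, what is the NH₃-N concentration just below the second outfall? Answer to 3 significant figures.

2.78 mg/L

Flow-weighted average: C = (44000·0.03800 + 3660·33.90) / 47660 = 125700/47660 = 2.638 mg/L; combined flow 47660 L/s.
Travel time t = 7.9·1000 / 0.51 = 15490 s = 4.303 h.
After decay, C = 2.638 × e^(−kt) = 2.638 × 0.7587 = 2.002 mg/L.
Second outfall: C = (47660·2.002 + 2300·19.00)/49960 = 2.784 mg/L.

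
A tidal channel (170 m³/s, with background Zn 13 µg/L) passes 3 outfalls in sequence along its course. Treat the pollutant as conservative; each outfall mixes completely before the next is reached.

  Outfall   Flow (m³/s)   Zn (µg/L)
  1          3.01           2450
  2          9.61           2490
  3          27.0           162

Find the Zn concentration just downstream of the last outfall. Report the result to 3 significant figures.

After outfall 1: Q = 170.0 + 3.010 = 173.0 m³/s; C = (170.0·13.00 + 3.010·2450)/173.0 = 55.40 µg/L.
After outfall 2: Q = 173.0 + 9.610 = 182.6 m³/s; C = (173.0·55.40 + 9.610·2490)/182.6 = 183.5 µg/L.
After outfall 3: Q = 182.6 + 27.00 = 209.6 m³/s; C = (182.6·183.5 + 27.00·162.0)/209.6 = 180.7 µg/L.

181 µg/L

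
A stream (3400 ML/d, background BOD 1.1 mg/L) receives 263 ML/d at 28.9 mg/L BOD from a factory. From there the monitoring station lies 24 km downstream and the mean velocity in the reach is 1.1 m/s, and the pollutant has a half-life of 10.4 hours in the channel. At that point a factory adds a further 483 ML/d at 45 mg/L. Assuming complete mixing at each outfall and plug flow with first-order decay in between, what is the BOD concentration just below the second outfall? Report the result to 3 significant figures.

After mixing, C = (3400·1.100 + 263.0·28.90) / 3663 = 11340/3663 = 3.096 mg/L; combined flow 3663 ML/d.
Travel time t = 24·1000 / 1.1 = 21820 s = 6.061 h.
Half-life 10.4 h → k = ln 2 / 10.4 = 0.06665 h⁻¹ = 1.600 d⁻¹.
After decay, C = 3.096 × e^(−kt) = 3.096 × 0.6677 = 2.067 mg/L.
Second outfall: C = (3663·2.067 + 483.0·45.00)/4146 = 7.069 mg/L.

7.07 mg/L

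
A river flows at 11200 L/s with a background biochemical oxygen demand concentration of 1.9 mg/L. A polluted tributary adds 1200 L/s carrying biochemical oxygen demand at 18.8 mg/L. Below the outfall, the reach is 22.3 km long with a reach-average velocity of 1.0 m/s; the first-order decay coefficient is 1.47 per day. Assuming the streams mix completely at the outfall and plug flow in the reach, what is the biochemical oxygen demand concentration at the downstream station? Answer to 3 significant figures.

Mass balance: C = (11200·1.900 + 1200·18.80) / 12400 = 43840/12400 = 3.535 mg/L.
Travel time t = 22.3·1000 / 1.0 = 22300 s = 6.194 h.
Decay over the reach: 3.535·exp(−kt) = 3.535·0.6843 = 2.419 mg/L.

2.42 mg/L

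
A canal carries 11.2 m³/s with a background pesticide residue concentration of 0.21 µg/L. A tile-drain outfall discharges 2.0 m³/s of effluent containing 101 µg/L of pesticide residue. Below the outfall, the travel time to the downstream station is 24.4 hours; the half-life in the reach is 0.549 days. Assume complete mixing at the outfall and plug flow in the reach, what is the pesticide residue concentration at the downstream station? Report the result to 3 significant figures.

Mass balance: C = (11.20·0.2100 + 2.000·101.0) / 13.20 = 204.4/13.20 = 15.48 µg/L.
Half-life 0.549 d → k = ln 2 / 0.549 = 1.263 d⁻¹.
After decay, C = 15.48 × e^(−kt) = 15.48 × 0.2770 = 4.289 µg/L.

4.29 µg/L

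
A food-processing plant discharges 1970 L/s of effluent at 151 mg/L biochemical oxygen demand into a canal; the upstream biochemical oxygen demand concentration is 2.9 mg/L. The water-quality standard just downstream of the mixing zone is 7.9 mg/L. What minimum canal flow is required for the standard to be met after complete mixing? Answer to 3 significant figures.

56400 L/s

Set C_mix = 7.9: (Q·2.900 + 1970·151.0) / (Q + 1970) = 7.9
→ Q = 1970·(151.0 − 7.9)/(7.9 − 2.900) = 56380 L/s.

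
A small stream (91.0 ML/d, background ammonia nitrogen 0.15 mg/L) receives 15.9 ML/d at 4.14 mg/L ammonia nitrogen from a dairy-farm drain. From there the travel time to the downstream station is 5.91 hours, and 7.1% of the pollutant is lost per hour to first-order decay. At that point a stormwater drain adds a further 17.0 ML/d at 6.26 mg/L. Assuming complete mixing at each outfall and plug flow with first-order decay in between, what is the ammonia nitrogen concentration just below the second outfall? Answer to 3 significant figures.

Mixed concentration C = ΣQC/ΣQ = (91.00·0.1500 + 15.90·4.140) / 106.9 = 79.48/106.9 = 0.7435 mg/L; combined flow 106.9 ML/d.
7.1%/h lost → k = −ln(1 − 0.071) = 0.07365 h⁻¹.
First-order decay: C = 0.7435·exp(−k·t) = 0.7435·0.6471 = 0.4811 mg/L.
At the second outfall, C = (106.9·0.4811 + 17.00·6.260) / (106.9 + 17.00) = 1.274 mg/L.

1.27 mg/L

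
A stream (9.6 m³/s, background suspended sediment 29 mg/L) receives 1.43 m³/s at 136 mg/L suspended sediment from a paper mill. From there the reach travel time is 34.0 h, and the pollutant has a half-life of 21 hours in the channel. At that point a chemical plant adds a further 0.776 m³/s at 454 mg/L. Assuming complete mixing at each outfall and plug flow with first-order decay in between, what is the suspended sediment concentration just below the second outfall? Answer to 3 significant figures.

42.9 mg/L

Mixed concentration C = ΣQC/ΣQ = (9.600·29.00 + 1.430·136.0) / 11.03 = 472.9/11.03 = 42.87 mg/L; combined flow 11.03 m³/s.
Half-life 21 h → k = ln 2 / 21 = 0.03301 h⁻¹ = 0.7922 d⁻¹.
First-order decay: C = 42.87·exp(−k·t) = 42.87·0.3256 = 13.96 mg/L.
At the second outfall, C = (11.03·13.96 + 0.7760·454.0) / (11.03 + 0.7760) = 42.88 mg/L.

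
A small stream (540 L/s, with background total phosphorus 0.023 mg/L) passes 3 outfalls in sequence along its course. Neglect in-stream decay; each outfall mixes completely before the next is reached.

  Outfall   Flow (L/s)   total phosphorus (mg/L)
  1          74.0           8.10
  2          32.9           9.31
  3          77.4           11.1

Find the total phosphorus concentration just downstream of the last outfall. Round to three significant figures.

Outfall 1: combined Q = 614.0 L/s; C = (540.0·0.02300 + 74.00·8.100)/614.0 = 0.9964 mg/L.
Outfall 2: combined Q = 646.9 L/s; C = (614.0·0.9964 + 32.90·9.310)/646.9 = 1.419 mg/L.
Outfall 3: combined Q = 724.3 L/s; C = (646.9·1.419 + 77.40·11.10)/724.3 = 2.454 mg/L.

2.45 mg/L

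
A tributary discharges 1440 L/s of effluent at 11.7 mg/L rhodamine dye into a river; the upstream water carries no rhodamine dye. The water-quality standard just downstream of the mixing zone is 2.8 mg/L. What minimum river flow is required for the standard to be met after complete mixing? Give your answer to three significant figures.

4580 L/s

Set C_mix = 2.8: (Q·0 + 1440·11.70) / (Q + 1440) = 2.8
→ Q = 1440·(11.70 − 2.8)/(2.8 − 0) = 4577 L/s.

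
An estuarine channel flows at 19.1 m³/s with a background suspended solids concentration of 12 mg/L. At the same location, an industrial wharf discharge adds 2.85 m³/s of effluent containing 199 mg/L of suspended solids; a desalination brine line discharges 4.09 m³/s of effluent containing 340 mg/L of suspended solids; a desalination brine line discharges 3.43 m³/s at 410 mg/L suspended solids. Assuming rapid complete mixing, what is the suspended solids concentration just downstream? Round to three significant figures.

122 mg/L

After mixing, C = (19.10·12.00 + 2.850·199.0 + 4.090·340.0 + 3.430·410.0) / 29.47 = 3593/29.47 = 121.9 mg/L.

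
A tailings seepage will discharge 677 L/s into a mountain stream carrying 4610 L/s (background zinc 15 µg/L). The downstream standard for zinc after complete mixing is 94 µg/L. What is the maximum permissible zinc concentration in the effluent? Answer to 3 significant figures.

At the limit, (Qr·Cr + Qe·Cₑ)/(Qr + Qe) = 94:
Cₑ = (5287·94 − 4610·15.00) / 677.0 = 631.9 µg/L.

632 µg/L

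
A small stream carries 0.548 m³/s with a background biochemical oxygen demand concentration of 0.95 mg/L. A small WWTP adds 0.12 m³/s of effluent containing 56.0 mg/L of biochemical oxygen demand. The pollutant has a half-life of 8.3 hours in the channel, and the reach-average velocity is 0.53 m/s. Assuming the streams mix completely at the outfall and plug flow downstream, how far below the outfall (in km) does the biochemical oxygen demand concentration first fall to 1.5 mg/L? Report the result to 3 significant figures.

Mixed concentration C = ΣQC/ΣQ = (0.5480·0.9500 + 0.1200·56.00) / 0.6680 = 7.241/0.6680 = 10.84 mg/L.
Half-life 8.3 h → k = ln 2 / 8.3 = 0.08351 h⁻¹ = 2.004 d⁻¹.
Set 10.84·exp(−k·t) = 1.5 → t = ln(10.84/1.5)/k = 85250 s = 23.68 h.
Distance = v·t = 0.53·85250 = 45180 m = 45.18 km.

45.2 km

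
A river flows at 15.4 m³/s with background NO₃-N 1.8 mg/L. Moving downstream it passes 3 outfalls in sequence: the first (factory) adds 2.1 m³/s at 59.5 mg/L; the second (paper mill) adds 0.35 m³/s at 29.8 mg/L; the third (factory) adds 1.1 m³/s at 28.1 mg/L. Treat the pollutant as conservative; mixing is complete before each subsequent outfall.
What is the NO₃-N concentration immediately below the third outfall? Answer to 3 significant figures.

10.2 mg/L

Outfall 1: combined Q = 17.50 m³/s; C = (15.40·1.800 + 2.100·59.50)/17.50 = 8.724 mg/L.
Outfall 2: combined Q = 17.85 m³/s; C = (17.50·8.724 + 0.3500·29.80)/17.85 = 9.137 mg/L.
Outfall 3: combined Q = 18.95 m³/s; C = (17.85·9.137 + 1.100·28.10)/18.95 = 10.24 mg/L.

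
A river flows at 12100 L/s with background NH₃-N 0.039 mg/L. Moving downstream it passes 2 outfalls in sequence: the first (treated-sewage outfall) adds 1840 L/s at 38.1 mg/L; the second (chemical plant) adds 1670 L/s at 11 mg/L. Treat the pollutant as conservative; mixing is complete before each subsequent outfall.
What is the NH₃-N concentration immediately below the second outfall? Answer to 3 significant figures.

After outfall 1: Q = 12100 + 1840 = 13940 L/s; C = (12100·0.03900 + 1840·38.10)/13940 = 5.063 mg/L.
After outfall 2: Q = 13940 + 1670 = 15610 L/s; C = (13940·5.063 + 1670·11.00)/15610 = 5.698 mg/L.

5.70 mg/L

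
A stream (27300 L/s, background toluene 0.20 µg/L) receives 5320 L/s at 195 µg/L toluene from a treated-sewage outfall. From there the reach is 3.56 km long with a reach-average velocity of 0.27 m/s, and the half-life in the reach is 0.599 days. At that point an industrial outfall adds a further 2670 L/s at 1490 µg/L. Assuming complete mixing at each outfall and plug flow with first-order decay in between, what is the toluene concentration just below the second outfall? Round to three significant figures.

After mixing, C = (27300·0.2000 + 5320·195.0) / 32620 = 1043000/32620 = 31.97 µg/L; combined flow 32620 L/s.
Travel time t = 3.56·1000 / 0.27 = 13190 s = 3.663 h.
Half-life 0.599 d → k = ln 2 / 0.599 = 1.157 d⁻¹.
First-order decay: C = 31.97·exp(−k·t) = 31.97·0.8381 = 26.79 µg/L.
At the second outfall, C = (32620·26.79 + 2670·1490) / (32620 + 2670) = 137.5 µg/L.

137 µg/L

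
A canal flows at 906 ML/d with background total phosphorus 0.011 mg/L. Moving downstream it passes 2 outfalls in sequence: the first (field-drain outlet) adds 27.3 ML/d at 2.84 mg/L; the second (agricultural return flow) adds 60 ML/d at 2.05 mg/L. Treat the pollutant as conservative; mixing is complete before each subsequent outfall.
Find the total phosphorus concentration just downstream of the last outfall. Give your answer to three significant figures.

0.212 mg/L

After outfall 1: Q = 906.0 + 27.30 = 933.3 ML/d; C = (906.0·0.01100 + 27.30·2.840)/933.3 = 0.09375 mg/L.
After outfall 2: Q = 933.3 + 60.00 = 993.3 ML/d; C = (933.3·0.09375 + 60.00·2.050)/993.3 = 0.2119 mg/L.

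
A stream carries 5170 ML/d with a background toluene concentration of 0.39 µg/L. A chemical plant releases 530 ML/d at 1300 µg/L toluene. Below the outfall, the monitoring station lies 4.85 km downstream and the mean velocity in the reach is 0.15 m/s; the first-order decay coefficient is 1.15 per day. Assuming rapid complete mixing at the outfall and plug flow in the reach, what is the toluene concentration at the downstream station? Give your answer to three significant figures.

Mixed concentration C = ΣQC/ΣQ = (5170·0.3900 + 530.0·1300) / 5700 = 691000/5700 = 121.2 µg/L.
Travel time t = 4.85·1000 / 0.15 = 32330 s = 8.981 h.
Decay over the reach: 121.2·exp(−kt) = 121.2·0.6503 = 78.83 µg/L.

78.8 µg/L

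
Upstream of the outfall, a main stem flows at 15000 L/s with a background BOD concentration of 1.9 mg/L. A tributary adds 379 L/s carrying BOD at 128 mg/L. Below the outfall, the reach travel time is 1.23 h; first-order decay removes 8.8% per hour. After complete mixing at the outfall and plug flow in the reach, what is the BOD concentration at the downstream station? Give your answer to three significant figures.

4.47 mg/L

Conservation of mass: C = (15000·1.900 + 379.0·128.0) / 15380 = 77010/15380 = 5.008 mg/L.
8.8%/h lost → k = −ln(1 − 0.088) = 0.09212 h⁻¹.
After decay, C = 5.008 × e^(−kt) = 5.008 × 0.8929 = 4.471 mg/L.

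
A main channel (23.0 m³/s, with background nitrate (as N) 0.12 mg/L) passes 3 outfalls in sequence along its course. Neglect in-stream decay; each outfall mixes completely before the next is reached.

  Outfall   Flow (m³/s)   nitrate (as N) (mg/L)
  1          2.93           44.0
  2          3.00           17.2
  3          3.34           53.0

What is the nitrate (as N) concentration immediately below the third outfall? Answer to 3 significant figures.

11.2 mg/L

After outfall 1: Q = 23.00 + 2.930 = 25.93 m³/s; C = (23.00·0.1200 + 2.930·44.00)/25.93 = 5.078 mg/L.
After outfall 2: Q = 25.93 + 3.000 = 28.93 m³/s; C = (25.93·5.078 + 3.000·17.20)/28.93 = 6.335 mg/L.
After outfall 3: Q = 28.93 + 3.340 = 32.27 m³/s; C = (28.93·6.335 + 3.340·53.00)/32.27 = 11.17 mg/L.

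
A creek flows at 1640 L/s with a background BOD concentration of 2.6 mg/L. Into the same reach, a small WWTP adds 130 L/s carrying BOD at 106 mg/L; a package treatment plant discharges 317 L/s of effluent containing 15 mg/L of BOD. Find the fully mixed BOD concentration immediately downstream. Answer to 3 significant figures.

10.9 mg/L

Mixed concentration C = ΣQC/ΣQ = (1640·2.600 + 130.0·106.0 + 317.0·15.00) / 2087 = 22800/2087 = 10.92 mg/L.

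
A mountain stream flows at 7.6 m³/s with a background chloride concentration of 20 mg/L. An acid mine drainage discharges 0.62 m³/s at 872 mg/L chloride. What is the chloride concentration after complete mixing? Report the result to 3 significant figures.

84.3 mg/L

Mass balance: C = (7.600·20.00 + 0.6200·872.0) / 8.220 = 692.6/8.220 = 84.26 mg/L.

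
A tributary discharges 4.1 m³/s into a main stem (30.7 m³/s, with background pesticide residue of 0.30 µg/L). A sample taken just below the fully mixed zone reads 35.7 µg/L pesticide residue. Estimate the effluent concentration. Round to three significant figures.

301 µg/L

Mass balance: 30.70·0.3000 + 4.100·Cₑ = 34.80·35.70
→ Cₑ = (34.80·35.70 − 30.70·0.3000) / 4.100 = 300.8 µg/L.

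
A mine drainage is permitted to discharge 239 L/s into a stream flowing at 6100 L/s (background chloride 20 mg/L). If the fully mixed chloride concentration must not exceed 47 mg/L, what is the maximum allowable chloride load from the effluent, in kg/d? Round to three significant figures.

Mass balance at the limit: 6100·20.00 + 239.0·Cₑ = 6339·47 → Cₑ = 736.1 mg/L.
239.0 L/s = 0.2390 m³/s. Load = 0.2390 m³/s × 736.1 g/m³ × 86 400 s/d = 15200 kg/d.

15200 kg/d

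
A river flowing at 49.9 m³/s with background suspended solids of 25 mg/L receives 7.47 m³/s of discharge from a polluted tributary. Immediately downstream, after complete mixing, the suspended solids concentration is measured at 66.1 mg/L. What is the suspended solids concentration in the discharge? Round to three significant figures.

341 mg/L

Mass balance: 49.90·25.00 + 7.470·Cₑ = 57.37·66.10
→ Cₑ = (57.37·66.10 − 49.90·25.00) / 7.470 = 340.7 mg/L.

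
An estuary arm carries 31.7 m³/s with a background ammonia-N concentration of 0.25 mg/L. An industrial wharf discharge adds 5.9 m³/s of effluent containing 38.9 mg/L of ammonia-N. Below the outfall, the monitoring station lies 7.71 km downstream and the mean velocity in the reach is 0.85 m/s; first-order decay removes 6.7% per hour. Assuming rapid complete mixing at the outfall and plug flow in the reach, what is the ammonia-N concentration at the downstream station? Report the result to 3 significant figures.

5.30 mg/L

Mass balance: C = (31.70·0.2500 + 5.900·38.90) / 37.60 = 237.4/37.60 = 6.315 mg/L.
Travel time t = 7.71·1000 / 0.85 = 9071 s = 2.520 h.
6.7%/h lost → k = −ln(1 − 0.067) = 0.06935 h⁻¹.
Applying C = C₀e^(−kt): 6.315 × 0.8397 = 5.302 mg/L.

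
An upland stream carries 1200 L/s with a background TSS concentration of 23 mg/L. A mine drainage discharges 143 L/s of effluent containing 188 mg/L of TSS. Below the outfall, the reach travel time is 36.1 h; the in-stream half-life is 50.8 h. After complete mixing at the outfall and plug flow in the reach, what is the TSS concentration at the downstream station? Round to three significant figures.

24.8 mg/L

Flow-weighted average: C = (1200·23.00 + 143.0·188.0) / 1343 = 54480/1343 = 40.57 mg/L.
Half-life 50.8 h → k = ln 2 / 50.8 = 0.01364 h⁻¹ = 0.3275 d⁻¹.
Applying C = C₀e^(−kt): 40.57 × 0.6111 = 24.79 mg/L.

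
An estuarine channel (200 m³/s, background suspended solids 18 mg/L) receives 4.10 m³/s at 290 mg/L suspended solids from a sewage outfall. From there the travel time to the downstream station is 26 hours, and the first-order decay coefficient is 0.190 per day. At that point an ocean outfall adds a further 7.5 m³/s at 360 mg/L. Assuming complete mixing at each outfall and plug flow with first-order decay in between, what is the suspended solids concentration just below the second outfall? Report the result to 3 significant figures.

After mixing, C = (200.0·18.00 + 4.100·290.0) / 204.1 = 4789/204.1 = 23.46 mg/L; combined flow 204.1 m³/s.
Decay over the reach: 23.46·exp(−kt) = 23.46·0.8140 = 19.10 mg/L.
At the second outfall, C = (204.1·19.10 + 7.500·360.0) / (204.1 + 7.500) = 31.18 mg/L.

31.2 mg/L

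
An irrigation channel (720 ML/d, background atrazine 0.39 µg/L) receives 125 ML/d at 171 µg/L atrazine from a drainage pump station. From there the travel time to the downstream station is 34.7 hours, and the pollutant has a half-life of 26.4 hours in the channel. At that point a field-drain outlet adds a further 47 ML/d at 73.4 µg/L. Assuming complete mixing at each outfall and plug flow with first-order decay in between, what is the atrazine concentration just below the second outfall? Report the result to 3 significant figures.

13.6 µg/L

Mass balance: C = (720.0·0.3900 + 125.0·171.0) / 845.0 = 21660/845.0 = 25.63 µg/L; combined flow 845.0 ML/d.
Half-life 26.4 h → k = ln 2 / 26.4 = 0.02626 h⁻¹ = 0.6301 d⁻¹.
Decay over the reach: 25.63·exp(−kt) = 25.63·0.4021 = 10.30 µg/L.
Second outfall: C = (845.0·10.30 + 47.00·73.40)/892.0 = 13.63 µg/L.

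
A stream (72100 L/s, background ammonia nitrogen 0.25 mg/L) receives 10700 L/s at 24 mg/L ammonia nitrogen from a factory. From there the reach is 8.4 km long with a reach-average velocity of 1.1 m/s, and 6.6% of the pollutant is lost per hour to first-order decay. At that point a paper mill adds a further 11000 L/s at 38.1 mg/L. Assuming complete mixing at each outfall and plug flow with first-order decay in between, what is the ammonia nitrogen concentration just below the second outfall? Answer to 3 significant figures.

Flow-weighted average: C = (72100·0.2500 + 10700·24.00) / 82800 = 274800/82800 = 3.319 mg/L; combined flow 82800 L/s.
Travel time t = 8.4·1000 / 1.1 = 7636 s = 2.121 h.
6.6%/h lost → k = −ln(1 − 0.066) = 0.06828 h⁻¹.
Applying C = C₀e^(−kt): 3.319 × 0.8652 = 2.872 mg/L.
At the second outfall, C = (82800·2.872 + 11000·38.10) / (82800 + 11000) = 7.003 mg/L.

7.00 mg/L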